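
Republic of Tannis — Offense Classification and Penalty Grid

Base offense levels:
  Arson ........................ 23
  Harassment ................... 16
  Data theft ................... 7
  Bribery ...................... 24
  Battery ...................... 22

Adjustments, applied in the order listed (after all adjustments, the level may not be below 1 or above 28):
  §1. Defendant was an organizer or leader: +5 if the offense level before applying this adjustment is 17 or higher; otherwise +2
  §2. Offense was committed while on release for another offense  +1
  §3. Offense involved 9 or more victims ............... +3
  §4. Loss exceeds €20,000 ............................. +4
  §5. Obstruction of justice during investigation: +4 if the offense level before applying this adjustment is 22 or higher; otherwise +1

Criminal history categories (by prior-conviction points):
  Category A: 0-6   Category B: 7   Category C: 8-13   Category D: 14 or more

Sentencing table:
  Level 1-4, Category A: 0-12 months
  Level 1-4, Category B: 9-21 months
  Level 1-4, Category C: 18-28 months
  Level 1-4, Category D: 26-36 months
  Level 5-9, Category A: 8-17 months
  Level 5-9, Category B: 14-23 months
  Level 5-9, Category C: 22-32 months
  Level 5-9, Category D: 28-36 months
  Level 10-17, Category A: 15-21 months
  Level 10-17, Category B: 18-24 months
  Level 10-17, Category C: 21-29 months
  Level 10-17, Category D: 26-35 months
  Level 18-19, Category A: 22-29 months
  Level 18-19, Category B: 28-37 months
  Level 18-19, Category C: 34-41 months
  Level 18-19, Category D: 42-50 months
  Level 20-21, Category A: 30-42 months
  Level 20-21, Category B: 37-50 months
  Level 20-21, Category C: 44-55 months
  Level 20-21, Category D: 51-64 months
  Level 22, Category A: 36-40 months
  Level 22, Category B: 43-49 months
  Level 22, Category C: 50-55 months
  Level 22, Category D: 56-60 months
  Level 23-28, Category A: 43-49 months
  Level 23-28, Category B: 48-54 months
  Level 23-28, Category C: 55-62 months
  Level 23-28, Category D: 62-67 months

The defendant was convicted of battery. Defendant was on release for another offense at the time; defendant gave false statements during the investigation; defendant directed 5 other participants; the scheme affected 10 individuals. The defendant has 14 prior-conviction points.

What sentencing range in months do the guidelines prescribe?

Base offense level for battery: 22.
§1 applies (level before this adjustment is 22 ≥ 17, so +5): 22 + 5 = 27.
§2 applies: 27 + 1 = 28.
§3 applies: 28 + 3 = 31.
§5 applies (level before this adjustment is 31 ≥ 22, so +4): 31 + 4 = 35.
Level 35 exceeds the maximum of 28; capped at 28.
Final offense level: 28.
Criminal history: 14 prior points → Category D (14+).
Level 28 falls in the 23-28 band.
Grid: Level 23-28 × Category D = 62-67 months.

62-67 months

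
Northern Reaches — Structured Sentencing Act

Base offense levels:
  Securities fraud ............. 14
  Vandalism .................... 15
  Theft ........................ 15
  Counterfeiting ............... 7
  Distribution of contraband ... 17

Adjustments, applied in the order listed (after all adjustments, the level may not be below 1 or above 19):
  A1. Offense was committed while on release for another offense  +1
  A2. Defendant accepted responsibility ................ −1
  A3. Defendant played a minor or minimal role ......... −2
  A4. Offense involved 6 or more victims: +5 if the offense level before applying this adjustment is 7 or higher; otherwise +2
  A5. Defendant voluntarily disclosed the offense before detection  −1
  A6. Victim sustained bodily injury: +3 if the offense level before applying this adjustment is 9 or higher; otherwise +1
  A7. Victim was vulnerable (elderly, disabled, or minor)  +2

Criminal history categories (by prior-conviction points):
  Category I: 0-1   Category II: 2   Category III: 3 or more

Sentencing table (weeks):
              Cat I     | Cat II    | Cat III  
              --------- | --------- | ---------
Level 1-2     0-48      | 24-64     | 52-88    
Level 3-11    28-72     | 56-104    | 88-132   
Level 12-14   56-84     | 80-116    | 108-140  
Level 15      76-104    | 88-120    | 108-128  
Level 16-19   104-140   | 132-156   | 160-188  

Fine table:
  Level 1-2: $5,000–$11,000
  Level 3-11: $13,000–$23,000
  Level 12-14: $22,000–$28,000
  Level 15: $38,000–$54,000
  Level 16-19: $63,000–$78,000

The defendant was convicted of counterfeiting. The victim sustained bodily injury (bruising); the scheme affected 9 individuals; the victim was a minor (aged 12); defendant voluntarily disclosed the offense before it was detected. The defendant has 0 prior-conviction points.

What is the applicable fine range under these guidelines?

Base offense level for counterfeiting: 7.
A2 does not apply.
A3 does not apply.
A4 applies (level before this adjustment is 7 ≥ 7, so +5): 7 + 5 = 12.
A5 applies: 12 − 1 = 11.
A6 applies (level before this adjustment is 11 ≥ 9, so +3): 11 + 3 = 14.
A7 applies: 14 + 2 = 16.
Final offense level: 16.
Level 16 falls in the 16-19 band.
Fine table: Level 16-19 → $63,000–$78,000.

$63,000–$78,000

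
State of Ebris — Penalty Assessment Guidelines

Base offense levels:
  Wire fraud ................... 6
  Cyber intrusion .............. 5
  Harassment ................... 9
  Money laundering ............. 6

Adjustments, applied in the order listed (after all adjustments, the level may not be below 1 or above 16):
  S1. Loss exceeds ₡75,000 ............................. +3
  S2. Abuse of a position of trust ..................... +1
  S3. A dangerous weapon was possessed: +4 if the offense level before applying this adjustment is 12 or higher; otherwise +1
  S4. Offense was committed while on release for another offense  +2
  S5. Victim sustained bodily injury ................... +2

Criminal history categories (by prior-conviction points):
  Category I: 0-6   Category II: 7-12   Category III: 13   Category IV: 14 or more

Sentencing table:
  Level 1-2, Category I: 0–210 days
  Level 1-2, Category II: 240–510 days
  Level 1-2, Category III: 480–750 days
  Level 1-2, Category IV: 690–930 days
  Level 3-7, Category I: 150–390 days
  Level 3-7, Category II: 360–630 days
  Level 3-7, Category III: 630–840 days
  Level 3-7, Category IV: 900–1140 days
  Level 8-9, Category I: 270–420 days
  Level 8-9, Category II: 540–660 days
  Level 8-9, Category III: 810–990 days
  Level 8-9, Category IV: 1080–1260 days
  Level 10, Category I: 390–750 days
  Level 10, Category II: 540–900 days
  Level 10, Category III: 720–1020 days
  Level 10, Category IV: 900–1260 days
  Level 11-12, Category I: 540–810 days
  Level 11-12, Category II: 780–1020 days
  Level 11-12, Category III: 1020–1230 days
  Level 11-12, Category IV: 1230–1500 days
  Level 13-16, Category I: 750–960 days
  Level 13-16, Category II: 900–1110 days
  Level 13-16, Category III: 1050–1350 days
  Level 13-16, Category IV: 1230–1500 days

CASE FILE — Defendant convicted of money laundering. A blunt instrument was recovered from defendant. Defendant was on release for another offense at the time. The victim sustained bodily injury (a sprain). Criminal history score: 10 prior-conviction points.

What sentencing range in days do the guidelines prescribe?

780-1020 days

Base offense level for money laundering: 6.
S2 does not apply.
S3 applies (level before this adjustment is 6 < 12, so +1): 6 + 1 = 7.
S4 applies: 7 + 2 = 9.
S5 applies: 9 + 2 = 11.
Final offense level: 11.
Criminal history: 10 prior points → Category II (7-12).
Level 11 falls in the 11-12 band.
Grid: Level 11-12 × Category II = 780-1020 days.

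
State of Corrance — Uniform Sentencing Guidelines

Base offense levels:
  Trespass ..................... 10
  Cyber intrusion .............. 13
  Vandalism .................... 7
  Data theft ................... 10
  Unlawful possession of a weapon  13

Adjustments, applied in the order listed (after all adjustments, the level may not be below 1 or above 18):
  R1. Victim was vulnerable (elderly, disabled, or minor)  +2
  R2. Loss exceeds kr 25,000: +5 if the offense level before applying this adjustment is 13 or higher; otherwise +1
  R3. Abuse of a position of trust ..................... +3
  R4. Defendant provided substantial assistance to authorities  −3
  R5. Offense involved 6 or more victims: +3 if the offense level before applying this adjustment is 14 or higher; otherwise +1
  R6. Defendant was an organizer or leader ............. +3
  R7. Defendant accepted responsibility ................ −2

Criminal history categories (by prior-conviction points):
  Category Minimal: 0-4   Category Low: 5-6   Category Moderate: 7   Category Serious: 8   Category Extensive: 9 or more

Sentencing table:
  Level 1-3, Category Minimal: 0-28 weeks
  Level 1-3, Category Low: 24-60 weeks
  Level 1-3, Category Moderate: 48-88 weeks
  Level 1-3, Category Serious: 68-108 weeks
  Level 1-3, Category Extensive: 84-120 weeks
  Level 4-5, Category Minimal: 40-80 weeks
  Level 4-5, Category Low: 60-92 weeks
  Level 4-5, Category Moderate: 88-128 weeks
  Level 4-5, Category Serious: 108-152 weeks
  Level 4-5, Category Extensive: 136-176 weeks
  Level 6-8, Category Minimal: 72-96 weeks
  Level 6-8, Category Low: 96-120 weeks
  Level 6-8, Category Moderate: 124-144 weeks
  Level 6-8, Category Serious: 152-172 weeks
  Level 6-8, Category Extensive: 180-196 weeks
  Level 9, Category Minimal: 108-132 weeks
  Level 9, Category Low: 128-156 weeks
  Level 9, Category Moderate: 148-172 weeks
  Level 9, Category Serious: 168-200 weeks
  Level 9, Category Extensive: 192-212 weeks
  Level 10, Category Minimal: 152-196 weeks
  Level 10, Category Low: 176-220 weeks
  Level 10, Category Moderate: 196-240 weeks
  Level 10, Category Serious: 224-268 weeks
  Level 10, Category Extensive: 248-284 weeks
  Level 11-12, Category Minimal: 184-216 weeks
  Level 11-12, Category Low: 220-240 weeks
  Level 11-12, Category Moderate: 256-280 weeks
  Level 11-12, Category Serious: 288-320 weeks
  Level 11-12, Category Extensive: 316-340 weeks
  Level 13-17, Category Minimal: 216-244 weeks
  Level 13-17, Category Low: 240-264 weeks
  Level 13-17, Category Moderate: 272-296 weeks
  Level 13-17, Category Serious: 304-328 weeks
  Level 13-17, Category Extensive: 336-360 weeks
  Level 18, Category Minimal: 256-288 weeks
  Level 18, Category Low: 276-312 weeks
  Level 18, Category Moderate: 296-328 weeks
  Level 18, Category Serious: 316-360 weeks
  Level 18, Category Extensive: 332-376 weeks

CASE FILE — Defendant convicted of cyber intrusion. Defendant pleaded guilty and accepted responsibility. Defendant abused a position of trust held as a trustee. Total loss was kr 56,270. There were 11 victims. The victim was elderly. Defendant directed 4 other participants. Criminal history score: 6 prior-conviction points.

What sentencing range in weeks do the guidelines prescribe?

276-312 weeks

Base offense level for cyber intrusion: 13.
R1 applies: 13 + 2 = 15.
R2 applies (level before this adjustment is 15 ≥ 13, so +5): 15 + 5 = 20.
R3 applies: 20 + 3 = 23.
R4 does not apply.
R5 applies (level before this adjustment is 23 ≥ 14, so +3): 23 + 3 = 26.
R6 applies: 26 + 3 = 29.
R7 applies: 29 − 2 = 27.
Level 27 exceeds the maximum of 18; capped at 18.
Final offense level: 18.
Criminal history: 6 prior points → Category Low (5-6).
Level 18 falls in the 18 band.
Grid: Level 18 × Category Low = 276-312 weeks.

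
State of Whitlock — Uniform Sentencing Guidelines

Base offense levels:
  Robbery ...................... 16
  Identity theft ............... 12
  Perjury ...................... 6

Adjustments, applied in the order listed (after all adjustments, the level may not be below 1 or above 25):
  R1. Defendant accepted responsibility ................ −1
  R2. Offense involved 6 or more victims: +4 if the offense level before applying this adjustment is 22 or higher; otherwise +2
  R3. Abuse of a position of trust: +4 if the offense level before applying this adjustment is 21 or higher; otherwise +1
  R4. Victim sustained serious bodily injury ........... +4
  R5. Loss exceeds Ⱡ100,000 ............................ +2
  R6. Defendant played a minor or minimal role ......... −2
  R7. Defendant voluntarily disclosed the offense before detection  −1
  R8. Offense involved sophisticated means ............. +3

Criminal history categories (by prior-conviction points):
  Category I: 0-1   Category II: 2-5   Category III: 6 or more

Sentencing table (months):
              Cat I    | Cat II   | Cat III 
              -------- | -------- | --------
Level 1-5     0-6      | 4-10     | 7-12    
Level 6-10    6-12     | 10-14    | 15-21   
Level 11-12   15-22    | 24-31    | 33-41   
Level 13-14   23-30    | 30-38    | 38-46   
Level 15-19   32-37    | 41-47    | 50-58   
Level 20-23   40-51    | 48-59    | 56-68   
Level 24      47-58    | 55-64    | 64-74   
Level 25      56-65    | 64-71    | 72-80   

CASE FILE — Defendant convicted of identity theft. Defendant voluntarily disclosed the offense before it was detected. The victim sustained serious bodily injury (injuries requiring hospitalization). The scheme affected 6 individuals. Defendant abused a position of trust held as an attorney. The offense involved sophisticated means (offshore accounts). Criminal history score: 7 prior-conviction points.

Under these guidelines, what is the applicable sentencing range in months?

Base offense level for identity theft: 12.
R2 applies (level before this adjustment is 12 < 22, so +2): 12 + 2 = 14.
R3 applies (level before this adjustment is 14 < 21, so +1): 14 + 1 = 15.
R4 applies: 15 + 4 = 19.
R5 does not apply.
R7 applies: 19 − 1 = 18.
R8 applies: 18 + 3 = 21.
Final offense level: 21.
Criminal history: 7 prior points → Category III (6+).
Level 21 falls in the 20-23 band.
Grid: Level 20-23 × Category III = 56-68 months.

56-68 months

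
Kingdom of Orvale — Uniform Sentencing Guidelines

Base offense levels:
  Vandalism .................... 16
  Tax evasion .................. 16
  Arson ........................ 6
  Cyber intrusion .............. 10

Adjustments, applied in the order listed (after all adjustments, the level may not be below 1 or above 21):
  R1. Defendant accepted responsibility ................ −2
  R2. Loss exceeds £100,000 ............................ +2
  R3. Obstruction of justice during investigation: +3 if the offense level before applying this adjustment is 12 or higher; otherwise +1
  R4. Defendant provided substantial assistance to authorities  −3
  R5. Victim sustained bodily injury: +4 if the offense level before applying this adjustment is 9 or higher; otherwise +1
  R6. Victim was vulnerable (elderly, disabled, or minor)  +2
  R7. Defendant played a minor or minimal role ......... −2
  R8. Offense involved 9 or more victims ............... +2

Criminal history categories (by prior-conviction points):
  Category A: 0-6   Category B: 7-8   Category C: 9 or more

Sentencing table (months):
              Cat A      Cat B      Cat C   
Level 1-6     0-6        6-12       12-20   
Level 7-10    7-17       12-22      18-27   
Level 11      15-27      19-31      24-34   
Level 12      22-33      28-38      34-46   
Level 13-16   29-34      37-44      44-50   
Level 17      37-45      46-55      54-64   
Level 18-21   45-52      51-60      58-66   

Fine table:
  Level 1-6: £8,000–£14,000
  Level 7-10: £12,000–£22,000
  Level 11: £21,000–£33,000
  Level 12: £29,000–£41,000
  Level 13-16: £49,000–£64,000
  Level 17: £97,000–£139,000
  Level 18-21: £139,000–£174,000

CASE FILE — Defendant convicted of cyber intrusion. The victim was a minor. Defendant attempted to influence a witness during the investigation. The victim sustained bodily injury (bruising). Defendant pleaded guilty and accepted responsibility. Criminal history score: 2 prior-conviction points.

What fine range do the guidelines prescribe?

Base offense level for cyber intrusion: 10.
R1 applies: 10 − 2 = 8.
R3 applies (level before this adjustment is 8 < 12, so +1): 8 + 1 = 9.
R4 does not apply.
R5 applies (level before this adjustment is 9 ≥ 9, so +4): 9 + 4 = 13.
R6 applies: 13 + 2 = 15.
R8 does not apply.
Final offense level: 15.
Level 15 falls in the 13-16 band.
Fine table: Level 13-16 → £49,000–£64,000.

£49,000–£64,000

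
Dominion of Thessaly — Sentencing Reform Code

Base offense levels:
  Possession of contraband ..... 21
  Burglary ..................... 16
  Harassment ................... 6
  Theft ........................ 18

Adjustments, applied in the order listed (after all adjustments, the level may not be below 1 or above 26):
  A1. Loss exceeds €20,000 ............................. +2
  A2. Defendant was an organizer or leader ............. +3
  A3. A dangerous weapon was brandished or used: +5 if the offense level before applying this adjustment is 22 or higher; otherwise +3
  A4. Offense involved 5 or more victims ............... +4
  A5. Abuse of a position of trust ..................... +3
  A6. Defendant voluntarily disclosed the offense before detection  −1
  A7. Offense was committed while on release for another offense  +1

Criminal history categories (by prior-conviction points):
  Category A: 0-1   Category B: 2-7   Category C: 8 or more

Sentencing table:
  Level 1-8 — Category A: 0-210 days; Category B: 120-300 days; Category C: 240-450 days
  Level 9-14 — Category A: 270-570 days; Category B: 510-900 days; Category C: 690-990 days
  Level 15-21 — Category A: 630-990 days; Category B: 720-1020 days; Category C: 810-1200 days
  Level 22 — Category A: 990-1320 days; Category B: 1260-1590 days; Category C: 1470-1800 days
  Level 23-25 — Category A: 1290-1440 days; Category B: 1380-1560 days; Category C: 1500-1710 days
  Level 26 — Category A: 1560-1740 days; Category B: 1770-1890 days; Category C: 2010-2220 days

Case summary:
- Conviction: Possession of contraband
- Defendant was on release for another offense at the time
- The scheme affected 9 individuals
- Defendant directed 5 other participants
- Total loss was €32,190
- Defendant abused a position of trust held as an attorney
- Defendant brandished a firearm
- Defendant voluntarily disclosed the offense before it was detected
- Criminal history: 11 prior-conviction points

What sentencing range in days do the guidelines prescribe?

Base offense level for possession of contraband: 21.
A1 applies: 21 + 2 = 23.
A2 applies: 23 + 3 = 26.
A3 applies (level before this adjustment is 26 ≥ 22, so +5): 26 + 5 = 31.
A4 applies: 31 + 4 = 35.
A5 applies: 35 + 3 = 38.
A6 applies: 38 − 1 = 37.
A7 applies: 37 + 1 = 38.
Level 38 exceeds the maximum of 26; capped at 26.
Final offense level: 26.
Criminal history: 11 prior points → Category C (8+).
Level 26 falls in the 26 band.
Grid: Level 26 × Category C = 2010-2220 days.

2010-2220 days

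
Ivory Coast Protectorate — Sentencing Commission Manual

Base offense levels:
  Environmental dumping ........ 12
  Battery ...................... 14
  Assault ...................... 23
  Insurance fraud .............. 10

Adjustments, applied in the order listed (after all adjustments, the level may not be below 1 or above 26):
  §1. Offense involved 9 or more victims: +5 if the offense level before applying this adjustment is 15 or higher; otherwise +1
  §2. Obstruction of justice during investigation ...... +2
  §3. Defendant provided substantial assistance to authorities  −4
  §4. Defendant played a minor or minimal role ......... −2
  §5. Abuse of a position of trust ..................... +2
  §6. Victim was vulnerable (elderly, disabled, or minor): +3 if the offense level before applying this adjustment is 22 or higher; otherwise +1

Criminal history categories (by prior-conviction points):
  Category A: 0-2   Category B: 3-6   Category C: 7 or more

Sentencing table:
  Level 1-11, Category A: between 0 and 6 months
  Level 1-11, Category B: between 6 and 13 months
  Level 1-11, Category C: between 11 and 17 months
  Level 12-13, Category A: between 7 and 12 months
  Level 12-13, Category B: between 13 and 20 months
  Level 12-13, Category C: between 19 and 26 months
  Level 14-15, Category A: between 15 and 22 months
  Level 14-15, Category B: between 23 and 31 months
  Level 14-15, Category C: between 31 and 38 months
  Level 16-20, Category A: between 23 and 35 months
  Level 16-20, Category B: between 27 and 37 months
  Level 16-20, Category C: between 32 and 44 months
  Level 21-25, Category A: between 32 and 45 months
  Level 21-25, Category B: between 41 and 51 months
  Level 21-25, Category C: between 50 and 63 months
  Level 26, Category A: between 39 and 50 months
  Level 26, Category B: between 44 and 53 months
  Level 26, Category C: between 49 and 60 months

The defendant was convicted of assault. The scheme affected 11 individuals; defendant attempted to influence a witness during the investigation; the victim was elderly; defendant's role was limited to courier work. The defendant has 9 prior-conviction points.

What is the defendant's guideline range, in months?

49-60 months

Base offense level for assault: 23.
§1 applies (level before this adjustment is 23 ≥ 15, so +5): 23 + 5 = 28.
§2 applies: 28 + 2 = 30.
§4 applies: 30 − 2 = 28.
§5 does not apply.
§6 applies (level before this adjustment is 28 ≥ 22, so +3): 28 + 3 = 31.
Level 31 exceeds the maximum of 26; capped at 26.
Final offense level: 26.
Criminal history: 9 prior points → Category C (7+).
Level 26 falls in the 26 band.
Grid: Level 26 × Category C = 49-60 months.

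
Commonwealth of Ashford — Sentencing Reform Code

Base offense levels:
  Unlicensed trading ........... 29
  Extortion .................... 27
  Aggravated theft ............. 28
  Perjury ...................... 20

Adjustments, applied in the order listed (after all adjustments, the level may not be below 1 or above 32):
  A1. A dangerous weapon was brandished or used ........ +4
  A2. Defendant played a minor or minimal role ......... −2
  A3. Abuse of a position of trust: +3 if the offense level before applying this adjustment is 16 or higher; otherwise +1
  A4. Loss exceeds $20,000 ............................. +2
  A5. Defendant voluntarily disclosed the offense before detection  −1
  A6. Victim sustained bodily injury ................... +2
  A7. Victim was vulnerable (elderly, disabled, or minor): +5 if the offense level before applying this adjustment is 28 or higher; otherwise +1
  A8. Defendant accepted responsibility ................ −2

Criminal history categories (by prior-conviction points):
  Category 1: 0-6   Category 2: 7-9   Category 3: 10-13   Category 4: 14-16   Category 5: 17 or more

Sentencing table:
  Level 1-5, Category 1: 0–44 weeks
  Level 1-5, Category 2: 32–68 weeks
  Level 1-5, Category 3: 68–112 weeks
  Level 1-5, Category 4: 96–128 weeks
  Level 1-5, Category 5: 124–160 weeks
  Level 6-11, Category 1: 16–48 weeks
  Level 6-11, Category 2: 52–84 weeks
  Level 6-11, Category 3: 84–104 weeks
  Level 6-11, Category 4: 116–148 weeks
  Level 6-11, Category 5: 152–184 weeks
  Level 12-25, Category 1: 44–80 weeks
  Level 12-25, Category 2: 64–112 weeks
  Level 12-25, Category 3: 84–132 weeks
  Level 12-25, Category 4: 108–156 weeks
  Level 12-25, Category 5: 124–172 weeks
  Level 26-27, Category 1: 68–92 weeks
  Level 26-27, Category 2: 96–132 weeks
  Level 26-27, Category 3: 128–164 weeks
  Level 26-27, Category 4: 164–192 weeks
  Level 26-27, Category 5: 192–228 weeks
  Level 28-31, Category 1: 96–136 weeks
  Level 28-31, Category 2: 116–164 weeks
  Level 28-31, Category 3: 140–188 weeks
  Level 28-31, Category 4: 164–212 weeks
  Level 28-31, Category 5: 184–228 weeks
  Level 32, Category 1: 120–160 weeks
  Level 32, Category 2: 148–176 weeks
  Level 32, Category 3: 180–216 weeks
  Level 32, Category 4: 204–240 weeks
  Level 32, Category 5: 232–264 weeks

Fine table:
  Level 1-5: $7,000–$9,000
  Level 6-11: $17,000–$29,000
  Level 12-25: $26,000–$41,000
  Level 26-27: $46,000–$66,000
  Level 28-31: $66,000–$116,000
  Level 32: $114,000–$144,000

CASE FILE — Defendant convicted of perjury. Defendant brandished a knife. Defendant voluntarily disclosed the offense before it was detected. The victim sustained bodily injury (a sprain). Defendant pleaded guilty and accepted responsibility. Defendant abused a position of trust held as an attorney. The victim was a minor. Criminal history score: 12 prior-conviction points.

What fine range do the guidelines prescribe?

$66,000–$116,000

Base offense level for perjury: 20.
A1 applies: 20 + 4 = 24.
A3 applies (level before this adjustment is 24 ≥ 16, so +3): 24 + 3 = 27.
A5 applies: 27 − 1 = 26.
A6 applies: 26 + 2 = 28.
A7 applies (level before this adjustment is 28 ≥ 28, so +5): 28 + 5 = 33.
A8 applies: 33 − 2 = 31.
Final offense level: 31.
Level 31 falls in the 28-31 band.
Fine table: Level 28-31 → $66,000–$116,000.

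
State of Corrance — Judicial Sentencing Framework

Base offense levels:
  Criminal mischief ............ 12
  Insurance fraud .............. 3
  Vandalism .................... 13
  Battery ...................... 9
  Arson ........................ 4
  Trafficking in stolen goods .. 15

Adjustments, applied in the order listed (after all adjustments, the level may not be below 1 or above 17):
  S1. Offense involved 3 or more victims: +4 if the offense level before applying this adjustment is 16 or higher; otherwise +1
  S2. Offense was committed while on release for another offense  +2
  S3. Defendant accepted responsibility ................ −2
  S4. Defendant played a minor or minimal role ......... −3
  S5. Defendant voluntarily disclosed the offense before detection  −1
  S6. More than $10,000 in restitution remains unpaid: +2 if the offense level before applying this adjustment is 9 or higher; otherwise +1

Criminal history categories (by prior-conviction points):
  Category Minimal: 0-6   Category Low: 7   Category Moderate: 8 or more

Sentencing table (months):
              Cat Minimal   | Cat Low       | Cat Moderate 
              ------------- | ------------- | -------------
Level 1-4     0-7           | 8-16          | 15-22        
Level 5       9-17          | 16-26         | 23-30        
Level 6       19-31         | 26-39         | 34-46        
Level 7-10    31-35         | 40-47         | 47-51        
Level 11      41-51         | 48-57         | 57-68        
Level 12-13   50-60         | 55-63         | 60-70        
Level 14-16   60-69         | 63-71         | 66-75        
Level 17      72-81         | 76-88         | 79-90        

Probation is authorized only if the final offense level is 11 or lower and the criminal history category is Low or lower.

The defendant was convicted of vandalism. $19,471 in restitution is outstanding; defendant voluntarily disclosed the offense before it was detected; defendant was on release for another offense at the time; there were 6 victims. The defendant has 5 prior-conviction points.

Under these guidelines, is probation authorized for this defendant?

Base offense level for vandalism: 13.
S1 applies (level before this adjustment is 13 < 16, so +1): 13 + 1 = 14.
S2 applies: 14 + 2 = 16.
S4 does not apply.
S5 applies: 16 − 1 = 15.
S6 applies (level before this adjustment is 15 ≥ 9, so +2): 15 + 2 = 17.
Final offense level: 17.
Criminal history: 5 prior points → Category Minimal (0-6).
Level 17 falls in the 17 band.
Grid: Level 17 × Category Minimal = 72-81 months.
Probation check: level 17 > 11 and category Minimal ≤ Low → not eligible.

No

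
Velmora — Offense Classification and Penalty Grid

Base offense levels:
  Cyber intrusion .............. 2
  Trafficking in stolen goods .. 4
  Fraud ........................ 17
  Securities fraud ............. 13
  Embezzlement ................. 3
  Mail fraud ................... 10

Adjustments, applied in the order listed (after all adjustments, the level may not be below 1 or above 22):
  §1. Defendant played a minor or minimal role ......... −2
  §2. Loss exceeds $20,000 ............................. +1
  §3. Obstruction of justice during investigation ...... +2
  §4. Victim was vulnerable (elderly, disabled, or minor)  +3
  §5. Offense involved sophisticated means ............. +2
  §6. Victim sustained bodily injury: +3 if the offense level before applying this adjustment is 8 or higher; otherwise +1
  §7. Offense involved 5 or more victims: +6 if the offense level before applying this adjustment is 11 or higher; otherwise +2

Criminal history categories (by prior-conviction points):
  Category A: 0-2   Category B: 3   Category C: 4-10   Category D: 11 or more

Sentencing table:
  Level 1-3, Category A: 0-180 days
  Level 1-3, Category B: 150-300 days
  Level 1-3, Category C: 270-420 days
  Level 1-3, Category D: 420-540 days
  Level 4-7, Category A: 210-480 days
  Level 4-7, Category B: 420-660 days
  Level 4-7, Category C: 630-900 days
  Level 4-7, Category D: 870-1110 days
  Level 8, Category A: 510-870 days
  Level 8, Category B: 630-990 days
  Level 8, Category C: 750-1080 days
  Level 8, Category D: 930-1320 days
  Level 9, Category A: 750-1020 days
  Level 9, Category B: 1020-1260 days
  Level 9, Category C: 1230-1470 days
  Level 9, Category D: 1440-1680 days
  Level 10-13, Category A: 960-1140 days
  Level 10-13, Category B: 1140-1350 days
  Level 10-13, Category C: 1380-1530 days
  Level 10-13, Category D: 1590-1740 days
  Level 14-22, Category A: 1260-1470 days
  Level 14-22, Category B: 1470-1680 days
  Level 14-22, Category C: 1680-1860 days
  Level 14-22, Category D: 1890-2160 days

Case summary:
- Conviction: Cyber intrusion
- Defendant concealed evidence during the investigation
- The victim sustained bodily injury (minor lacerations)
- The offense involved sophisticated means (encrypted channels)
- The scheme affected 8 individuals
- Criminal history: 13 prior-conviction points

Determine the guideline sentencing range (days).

Base offense level for cyber intrusion: 2.
§2 does not apply.
§3 applies: 2 + 2 = 4.
§4 does not apply.
§5 applies: 4 + 2 = 6.
§6 applies (level before this adjustment is 6 < 8, so +1): 6 + 1 = 7.
§7 applies (level before this adjustment is 7 < 11, so +2): 7 + 2 = 9.
Final offense level: 9.
Criminal history: 13 prior points → Category D (11+).
Level 9 falls in the 9 band.
Grid: Level 9 × Category D = 1440-1680 days.

1440-1680 days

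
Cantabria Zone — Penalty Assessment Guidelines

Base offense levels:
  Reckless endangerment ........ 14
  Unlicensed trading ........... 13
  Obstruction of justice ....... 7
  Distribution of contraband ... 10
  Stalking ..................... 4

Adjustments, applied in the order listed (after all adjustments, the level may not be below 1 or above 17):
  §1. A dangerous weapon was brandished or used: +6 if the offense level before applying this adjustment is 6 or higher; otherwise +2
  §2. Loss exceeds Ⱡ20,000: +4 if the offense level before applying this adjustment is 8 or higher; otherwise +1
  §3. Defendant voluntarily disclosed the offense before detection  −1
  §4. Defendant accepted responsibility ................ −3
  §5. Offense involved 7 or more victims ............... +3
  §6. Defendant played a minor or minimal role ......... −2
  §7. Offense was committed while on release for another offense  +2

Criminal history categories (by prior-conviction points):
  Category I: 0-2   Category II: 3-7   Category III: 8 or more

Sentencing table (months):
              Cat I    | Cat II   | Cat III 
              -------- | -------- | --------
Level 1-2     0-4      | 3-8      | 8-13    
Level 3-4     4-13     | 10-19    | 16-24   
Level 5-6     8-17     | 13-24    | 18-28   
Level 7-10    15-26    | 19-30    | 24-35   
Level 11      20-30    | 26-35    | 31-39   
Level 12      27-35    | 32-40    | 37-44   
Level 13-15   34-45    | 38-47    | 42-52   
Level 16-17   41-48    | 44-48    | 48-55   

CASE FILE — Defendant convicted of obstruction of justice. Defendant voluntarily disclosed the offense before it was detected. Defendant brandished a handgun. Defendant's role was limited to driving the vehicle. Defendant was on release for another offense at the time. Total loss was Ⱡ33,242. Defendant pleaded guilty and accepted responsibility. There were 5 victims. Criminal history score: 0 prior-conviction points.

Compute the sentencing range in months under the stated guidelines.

Base offense level for obstruction of justice: 7.
§1 applies (level before this adjustment is 7 ≥ 6, so +6): 7 + 6 = 13.
§2 applies (level before this adjustment is 13 ≥ 8, so +4): 13 + 4 = 17.
§3 applies: 17 − 1 = 16.
§4 applies: 16 − 3 = 13.
§5 does not apply.
§6 applies: 13 − 2 = 11.
§7 applies: 11 + 2 = 13.
Final offense level: 13.
Criminal history: 0 prior points → Category I (0-2).
Level 13 falls in the 13-15 band.
Grid: Level 13-15 × Category I = 34-45 months.

34-45 months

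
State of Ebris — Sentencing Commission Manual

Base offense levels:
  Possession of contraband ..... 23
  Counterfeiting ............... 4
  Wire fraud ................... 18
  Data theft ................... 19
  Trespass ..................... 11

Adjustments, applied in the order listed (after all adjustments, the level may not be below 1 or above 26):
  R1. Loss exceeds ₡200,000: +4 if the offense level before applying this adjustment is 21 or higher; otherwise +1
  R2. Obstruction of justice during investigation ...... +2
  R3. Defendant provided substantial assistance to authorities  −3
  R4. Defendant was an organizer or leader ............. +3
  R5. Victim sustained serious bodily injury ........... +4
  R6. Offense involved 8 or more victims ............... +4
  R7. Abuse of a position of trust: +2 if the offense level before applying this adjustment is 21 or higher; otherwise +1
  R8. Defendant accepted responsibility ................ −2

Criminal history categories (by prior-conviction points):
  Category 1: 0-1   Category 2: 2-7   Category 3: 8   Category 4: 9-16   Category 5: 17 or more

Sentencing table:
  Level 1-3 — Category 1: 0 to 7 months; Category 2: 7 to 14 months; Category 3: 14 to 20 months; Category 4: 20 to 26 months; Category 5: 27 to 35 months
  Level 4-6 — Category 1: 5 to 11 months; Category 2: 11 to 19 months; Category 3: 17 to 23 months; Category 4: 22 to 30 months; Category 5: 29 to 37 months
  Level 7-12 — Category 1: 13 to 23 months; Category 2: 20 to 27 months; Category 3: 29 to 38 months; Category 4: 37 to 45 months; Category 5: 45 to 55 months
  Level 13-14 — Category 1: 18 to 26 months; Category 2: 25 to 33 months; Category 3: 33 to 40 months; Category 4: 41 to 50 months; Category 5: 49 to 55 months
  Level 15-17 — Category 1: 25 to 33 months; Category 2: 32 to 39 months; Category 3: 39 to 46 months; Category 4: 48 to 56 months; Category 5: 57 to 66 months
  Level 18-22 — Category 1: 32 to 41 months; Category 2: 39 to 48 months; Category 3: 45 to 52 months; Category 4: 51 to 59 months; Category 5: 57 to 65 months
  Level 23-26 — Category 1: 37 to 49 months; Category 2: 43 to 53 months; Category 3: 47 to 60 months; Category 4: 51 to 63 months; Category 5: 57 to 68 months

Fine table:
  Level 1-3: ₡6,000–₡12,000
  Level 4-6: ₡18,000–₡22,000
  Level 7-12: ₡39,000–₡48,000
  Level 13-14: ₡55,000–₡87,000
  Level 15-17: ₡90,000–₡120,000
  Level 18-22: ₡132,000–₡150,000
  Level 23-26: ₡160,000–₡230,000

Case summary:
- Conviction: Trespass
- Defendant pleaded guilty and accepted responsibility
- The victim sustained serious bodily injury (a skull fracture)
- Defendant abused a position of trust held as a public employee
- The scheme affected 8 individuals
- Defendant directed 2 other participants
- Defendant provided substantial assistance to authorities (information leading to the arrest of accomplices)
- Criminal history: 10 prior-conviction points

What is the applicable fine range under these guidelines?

₡132,000–₡150,000

Base offense level for trespass: 11.
R2 does not apply.
R3 applies: 11 − 3 = 8.
R4 applies: 8 + 3 = 11.
R5 applies: 11 + 4 = 15.
R6 applies: 15 + 4 = 19.
R7 applies (level before this adjustment is 19 < 21, so +1): 19 + 1 = 20.
R8 applies: 20 − 2 = 18.
Final offense level: 18.
Level 18 falls in the 18-22 band.
Fine table: Level 18-22 → ₡132,000–₡150,000.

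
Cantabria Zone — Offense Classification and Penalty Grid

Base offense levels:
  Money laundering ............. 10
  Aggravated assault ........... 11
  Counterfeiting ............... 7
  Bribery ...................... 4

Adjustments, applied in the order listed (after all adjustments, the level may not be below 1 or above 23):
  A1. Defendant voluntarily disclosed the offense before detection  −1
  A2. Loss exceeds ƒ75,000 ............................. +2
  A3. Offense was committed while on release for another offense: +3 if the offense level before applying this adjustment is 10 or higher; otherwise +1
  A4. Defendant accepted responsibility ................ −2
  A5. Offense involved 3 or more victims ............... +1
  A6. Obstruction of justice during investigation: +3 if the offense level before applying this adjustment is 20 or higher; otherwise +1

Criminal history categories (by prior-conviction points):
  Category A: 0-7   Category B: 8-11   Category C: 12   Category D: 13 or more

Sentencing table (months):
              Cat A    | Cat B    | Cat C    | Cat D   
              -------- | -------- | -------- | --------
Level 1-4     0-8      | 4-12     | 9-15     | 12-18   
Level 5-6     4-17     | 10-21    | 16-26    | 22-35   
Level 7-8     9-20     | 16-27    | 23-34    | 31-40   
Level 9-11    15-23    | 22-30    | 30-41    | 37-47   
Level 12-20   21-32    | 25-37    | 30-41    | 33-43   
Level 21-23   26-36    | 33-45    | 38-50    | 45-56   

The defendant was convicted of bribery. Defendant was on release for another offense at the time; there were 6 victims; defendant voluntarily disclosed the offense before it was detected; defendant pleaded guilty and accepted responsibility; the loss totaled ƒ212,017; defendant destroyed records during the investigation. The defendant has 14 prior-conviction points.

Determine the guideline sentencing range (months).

Base offense level for bribery: 4.
A1 applies: 4 − 1 = 3.
A2 applies: 3 + 2 = 5.
A3 applies (level before this adjustment is 5 < 10, so +1): 5 + 1 = 6.
A4 applies: 6 − 2 = 4.
A5 applies: 4 + 1 = 5.
A6 applies (level before this adjustment is 5 < 20, so +1): 5 + 1 = 6.
Final offense level: 6.
Criminal history: 14 prior points → Category D (13+).
Level 6 falls in the 5-6 band.
Grid: Level 5-6 × Category D = 22-35 months.

22-35 months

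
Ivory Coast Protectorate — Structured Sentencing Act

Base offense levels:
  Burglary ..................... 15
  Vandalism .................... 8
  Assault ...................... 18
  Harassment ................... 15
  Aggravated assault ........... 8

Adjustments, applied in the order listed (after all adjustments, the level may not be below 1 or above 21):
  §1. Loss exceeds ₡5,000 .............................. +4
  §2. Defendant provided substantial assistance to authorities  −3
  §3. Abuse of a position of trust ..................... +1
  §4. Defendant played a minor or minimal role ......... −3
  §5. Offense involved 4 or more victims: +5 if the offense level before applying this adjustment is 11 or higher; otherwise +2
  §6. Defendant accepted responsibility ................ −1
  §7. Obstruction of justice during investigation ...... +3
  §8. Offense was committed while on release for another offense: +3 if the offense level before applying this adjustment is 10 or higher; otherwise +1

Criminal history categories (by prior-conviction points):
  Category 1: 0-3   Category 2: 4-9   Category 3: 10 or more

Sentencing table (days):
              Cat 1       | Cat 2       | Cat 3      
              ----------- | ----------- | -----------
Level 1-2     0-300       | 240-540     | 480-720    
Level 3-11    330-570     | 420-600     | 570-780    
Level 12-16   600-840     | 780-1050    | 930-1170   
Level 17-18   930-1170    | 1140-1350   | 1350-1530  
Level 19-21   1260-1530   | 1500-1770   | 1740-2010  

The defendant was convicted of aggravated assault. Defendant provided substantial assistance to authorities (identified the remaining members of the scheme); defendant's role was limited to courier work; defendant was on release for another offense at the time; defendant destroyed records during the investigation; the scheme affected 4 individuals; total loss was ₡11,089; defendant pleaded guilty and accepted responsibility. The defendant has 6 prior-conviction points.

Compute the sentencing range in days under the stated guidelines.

Base offense level for aggravated assault: 8.
§1 applies: 8 + 4 = 12.
§2 applies: 12 − 3 = 9.
§3 does not apply.
§4 applies: 9 − 3 = 6.
§5 applies (level before this adjustment is 6 < 11, so +2): 6 + 2 = 8.
§6 applies: 8 − 1 = 7.
§7 applies: 7 + 3 = 10.
§8 applies (level before this adjustment is 10 ≥ 10, so +3): 10 + 3 = 13.
Final offense level: 13.
Criminal history: 6 prior points → Category 2 (4-9).
Level 13 falls in the 12-16 band.
Grid: Level 12-16 × Category 2 = 780-1050 days.

780-1050 days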